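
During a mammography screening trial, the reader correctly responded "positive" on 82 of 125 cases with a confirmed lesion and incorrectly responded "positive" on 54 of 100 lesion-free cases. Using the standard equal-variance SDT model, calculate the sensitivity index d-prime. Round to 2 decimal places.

H = 82/125 = 0.6560
FA = 54/100 = 0.5400
Φ⁻¹(H) = 0.402
Φ⁻¹(FA) = 0.100
d' = z(H) − z(FA) = 0.402 − 0.100 = 0.302

d-prime = 0.30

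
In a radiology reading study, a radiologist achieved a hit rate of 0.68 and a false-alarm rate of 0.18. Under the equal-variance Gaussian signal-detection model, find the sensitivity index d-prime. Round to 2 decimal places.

d-prime = 1.38

z(H) = z(0.68) = 0.4677
z(FA) = z(0.18) = -0.9154
d' = z(H) − z(FA) = 0.4677 − (-0.9154) = 1.3831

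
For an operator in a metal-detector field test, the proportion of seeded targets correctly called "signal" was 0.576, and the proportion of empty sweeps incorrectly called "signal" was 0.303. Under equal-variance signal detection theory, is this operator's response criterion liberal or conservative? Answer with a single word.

z(H) = 0.192, z(FA) = -0.516
c = −½·(z(H) + z(FA)) = 0.162
c > 0 → conservative criterion (biased toward responding “no”).

conservative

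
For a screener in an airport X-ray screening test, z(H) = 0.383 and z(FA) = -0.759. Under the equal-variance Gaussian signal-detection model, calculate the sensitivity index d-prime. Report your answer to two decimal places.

d-prime = 1.14

d' = z(H) − z(FA) = 0.383 − (-0.759) = 1.142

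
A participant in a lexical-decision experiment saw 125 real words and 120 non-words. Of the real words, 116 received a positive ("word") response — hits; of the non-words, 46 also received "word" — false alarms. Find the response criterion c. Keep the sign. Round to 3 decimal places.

H = 116/125 = 0.9280
FA = 46/120 = 0.3833
z(H) = z(0.9280) = 1.4611
z(FA) = z(0.3833) = -0.2968
c = −½·[z(H) + z(FA)] = −0.5 × (1.4611 + (-0.2968)) = -0.58215

c = -0.582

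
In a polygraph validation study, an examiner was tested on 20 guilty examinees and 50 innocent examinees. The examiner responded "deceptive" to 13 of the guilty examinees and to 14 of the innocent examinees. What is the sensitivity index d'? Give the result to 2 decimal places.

d' = 0.97

H = 13/20 = 0.6500
FA = 14/50 = 0.2800
Φ⁻¹(0.6500) = 0.385, Φ⁻¹(0.2800) = -0.583
d' = z(H) − z(FA) = 0.385 − (-0.583) = 0.968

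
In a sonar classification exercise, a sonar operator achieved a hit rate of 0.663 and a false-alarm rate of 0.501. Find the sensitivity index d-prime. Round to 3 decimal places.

d-prime = 0.418

z(0.663) = 0.4207, z(0.501) = 0.0025
d' = z(H) − z(FA) = 0.4207 − 0.0025 = 0.4182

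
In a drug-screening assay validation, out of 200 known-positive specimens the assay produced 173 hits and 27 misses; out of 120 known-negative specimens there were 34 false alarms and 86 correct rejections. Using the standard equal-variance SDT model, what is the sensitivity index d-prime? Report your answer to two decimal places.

H = 173/200 = 0.8650
FA = 34/120 = 0.2833
Φ⁻¹(H) = 1.103
Φ⁻¹(FA) = -0.573
d' = z(H) − z(FA) = 1.103 − (-0.573) = 1.676

d-prime = 1.68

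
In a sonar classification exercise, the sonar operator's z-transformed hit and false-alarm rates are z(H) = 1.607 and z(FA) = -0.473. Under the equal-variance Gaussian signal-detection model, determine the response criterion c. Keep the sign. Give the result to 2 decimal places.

c = −½·[z(H) + z(FA)] = −½·(1.607 + (-0.473)) = -0.567
c < 0: the sonar operator has a liberal response bias.

c = -0.57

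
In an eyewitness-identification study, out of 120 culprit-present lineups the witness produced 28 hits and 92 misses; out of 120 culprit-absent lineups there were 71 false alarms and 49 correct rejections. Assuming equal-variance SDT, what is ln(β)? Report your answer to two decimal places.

ln β = -0.24

H = 28/120 = 0.2333
FA = 71/120 = 0.5917
z(H) = -0.728
z(FA) = 0.232
ln β = −½·[z(H)² − z(FA)²] = −0.5 × (0.530 − 0.054) = -0.238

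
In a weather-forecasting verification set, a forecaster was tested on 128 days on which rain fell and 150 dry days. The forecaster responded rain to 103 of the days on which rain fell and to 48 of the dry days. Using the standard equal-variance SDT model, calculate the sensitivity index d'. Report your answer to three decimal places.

d' = 1.326

H = 103/128 = 0.8047
FA = 48/150 = 0.3200
z(0.8047) = 0.8585, z(0.3200) = -0.4677
d' = z(H) − z(FA) = 0.8585 − (-0.4677) = 1.3262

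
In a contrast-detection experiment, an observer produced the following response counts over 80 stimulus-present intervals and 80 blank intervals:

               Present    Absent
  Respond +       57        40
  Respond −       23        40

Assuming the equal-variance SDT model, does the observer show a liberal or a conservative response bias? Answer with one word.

liberal

z(H) = 0.561, z(FA) = 0.000
c = −½·(z(H) + z(FA)) = -0.2805
c < 0 → liberal criterion (biased toward responding “yes”).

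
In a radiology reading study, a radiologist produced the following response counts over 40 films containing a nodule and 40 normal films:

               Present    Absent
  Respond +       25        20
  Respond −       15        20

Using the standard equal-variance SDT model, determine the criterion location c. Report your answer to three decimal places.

H = 25/40 = 0.6250
FA = 20/40 = 0.5000
z(H) = 0.3186
z(FA) = 0.0000
c = −½·[z(H) + z(FA)] = −0.5 × (0.3186 + 0.0000) = -0.1593
c < 0: the radiologist has a liberal response bias.

c = -0.159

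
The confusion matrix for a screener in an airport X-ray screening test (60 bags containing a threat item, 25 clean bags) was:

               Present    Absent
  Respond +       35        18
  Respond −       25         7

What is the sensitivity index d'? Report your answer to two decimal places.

H = 35/60 = 0.5833
FA = 18/25 = 0.7200
Φ⁻¹(0.5833) = 0.210, Φ⁻¹(0.7200) = 0.583
d' = z(H) − z(FA) = 0.210 − 0.583 = -0.373

d' = -0.37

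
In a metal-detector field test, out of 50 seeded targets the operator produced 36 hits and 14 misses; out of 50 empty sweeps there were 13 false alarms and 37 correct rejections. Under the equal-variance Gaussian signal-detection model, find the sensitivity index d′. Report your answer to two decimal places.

H = 36/50 = 0.7200
FA = 13/50 = 0.2600
z(H) = 0.583
z(FA) = -0.643
d' = z(H) − z(FA) = 0.583 − (-0.643) = 1.226

d′ = 1.23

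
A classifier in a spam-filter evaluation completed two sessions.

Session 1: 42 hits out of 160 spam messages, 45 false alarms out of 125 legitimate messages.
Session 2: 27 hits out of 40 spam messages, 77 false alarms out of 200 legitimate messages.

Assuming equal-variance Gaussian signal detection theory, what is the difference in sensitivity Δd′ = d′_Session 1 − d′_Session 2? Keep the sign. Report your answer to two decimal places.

Session 1: z(0.2625) = -0.636, z(0.3600) = -0.358, d' = -0.278
Session 2: z(0.6750) = 0.454, z(0.3850) = -0.292, d' = 0.746
Δd' = d'_Session 1 − d'_Session 2 = -0.278 − 0.746 = -1.024
Session 2 has the higher sensitivity.

Δd′ = -1.02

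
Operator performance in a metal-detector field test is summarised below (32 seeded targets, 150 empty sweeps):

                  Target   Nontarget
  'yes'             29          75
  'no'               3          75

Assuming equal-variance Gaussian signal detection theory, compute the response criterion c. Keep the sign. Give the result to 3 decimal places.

H = 29/32 = 0.9062
FA = 75/150 = 0.5000
Φ⁻¹(H) = Φ⁻¹(0.9062) = 1.3177
Φ⁻¹(FA) = Φ⁻¹(0.5000) = 0.0000
c = −½·[z(H) + z(FA)] = −0.5 × (1.3177 + 0.0000) = -0.65885
c < 0: the operator has a liberal response bias.

c = -0.659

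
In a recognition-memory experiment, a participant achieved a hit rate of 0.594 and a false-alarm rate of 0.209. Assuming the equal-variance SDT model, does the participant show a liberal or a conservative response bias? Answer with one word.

conservative

z(H) = 0.238, z(FA) = -0.810
c = −½·(z(H) + z(FA)) = 0.286
c > 0 → conservative criterion (biased toward responding “no”).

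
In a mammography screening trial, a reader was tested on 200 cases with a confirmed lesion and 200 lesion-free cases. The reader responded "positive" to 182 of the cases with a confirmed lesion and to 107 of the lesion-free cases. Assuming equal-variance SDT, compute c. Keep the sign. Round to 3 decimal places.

c = -0.714

H = 182/200 = 0.9100
FA = 107/200 = 0.5350
Φ⁻¹(H) = Φ⁻¹(0.9100) = 1.3408
Φ⁻¹(FA) = Φ⁻¹(0.5350) = 0.0878
c = −½·[z(H) + z(FA)] = −0.5 × (1.3408 + 0.0878) = -0.7143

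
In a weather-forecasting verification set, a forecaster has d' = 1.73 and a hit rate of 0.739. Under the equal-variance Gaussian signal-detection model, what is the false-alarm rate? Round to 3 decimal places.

z(hit rate) = z(0.739) = 0.6403
z(FA) = z(H) − d' = 0.6403 − 1.73 = -1.0897
false-alarm rate = Φ(-1.0897) = 0.1379

false-alarm rate = 0.138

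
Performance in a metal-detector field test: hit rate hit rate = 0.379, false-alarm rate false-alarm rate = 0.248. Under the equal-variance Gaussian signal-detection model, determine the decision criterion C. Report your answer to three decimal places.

z(0.379) = -0.3081, z(0.248) = -0.6808
c = −½·[z(H) + z(FA)] = −0.5 × (-0.3081 + (-0.6808)) = 0.49445

C = 0.494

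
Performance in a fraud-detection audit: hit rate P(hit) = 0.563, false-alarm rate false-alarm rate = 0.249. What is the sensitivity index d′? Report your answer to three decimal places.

d′ = 0.836

Φ⁻¹(H) = Φ⁻¹(0.563) = 0.1586
Φ⁻¹(FA) = Φ⁻¹(0.249) = -0.6776
d' = z(H) − z(FA) = 0.1586 − (-0.6776) = 0.8362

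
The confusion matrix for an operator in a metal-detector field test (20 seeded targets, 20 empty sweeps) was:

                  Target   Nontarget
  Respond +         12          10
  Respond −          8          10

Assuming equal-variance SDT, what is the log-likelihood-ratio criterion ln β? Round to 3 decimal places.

H = 12/20 = 0.6000
FA = 10/20 = 0.5000
z(H) = z(0.6000) = 0.2533
z(FA) = z(0.5000) = 0.0000
ln β = −½·[z(H)² − z(FA)²] = −0.5 × (0.0642 − 0.0000) = -0.0321

ln β = -0.032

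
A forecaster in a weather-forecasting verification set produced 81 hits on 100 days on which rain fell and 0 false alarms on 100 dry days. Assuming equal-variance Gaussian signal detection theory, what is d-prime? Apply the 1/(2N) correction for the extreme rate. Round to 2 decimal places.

The false-alarm rate is 0/100 = 0, so apply the 1/(2N) correction: FA → 1/(2·100) = 0.00500.
z(H) = z(0.81000) = 0.878
z(FA) = z(0.00500) = -2.576
d' = 0.878 − (-2.576) = 3.454

d-prime = 3.45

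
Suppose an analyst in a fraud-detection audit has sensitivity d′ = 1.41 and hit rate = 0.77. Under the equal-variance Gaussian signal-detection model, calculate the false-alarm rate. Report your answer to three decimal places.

false-alarm rate = 0.251

z(hit rate) = z(0.77) = 0.7388
z(FA) = z(H) − d' = 0.7388 − 1.41 = -0.6712
false-alarm rate = Φ(-0.6712) = 0.2510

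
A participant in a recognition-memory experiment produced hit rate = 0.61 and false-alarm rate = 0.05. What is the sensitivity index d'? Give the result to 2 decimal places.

d' = 1.92

z(H) = z(0.61) = 0.2793
z(FA) = z(0.05) = -1.6449
d' = z(H) − z(FA) = 0.2793 − (-1.6449) = 1.9242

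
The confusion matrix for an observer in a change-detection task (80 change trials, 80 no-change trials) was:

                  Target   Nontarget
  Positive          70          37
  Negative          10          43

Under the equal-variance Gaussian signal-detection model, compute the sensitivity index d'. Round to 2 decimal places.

H = 70/80 = 0.8750
FA = 37/80 = 0.4625
Φ⁻¹(0.8750) = 1.150, Φ⁻¹(0.4625) = -0.094
d' = z(H) − z(FA) = 1.150 − (-0.094) = 1.244

d' = 1.24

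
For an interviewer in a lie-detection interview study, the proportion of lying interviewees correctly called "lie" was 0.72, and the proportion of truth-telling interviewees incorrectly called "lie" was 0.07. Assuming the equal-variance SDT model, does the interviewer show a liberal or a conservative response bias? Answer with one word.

z(H) = 0.583, z(FA) = -1.476
c = −½·(z(H) + z(FA)) = 0.4465
c > 0 → conservative criterion (biased toward responding “no”).

conservative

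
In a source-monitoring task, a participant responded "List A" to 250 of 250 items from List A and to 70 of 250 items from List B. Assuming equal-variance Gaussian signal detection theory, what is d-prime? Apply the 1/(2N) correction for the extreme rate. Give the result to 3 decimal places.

d-prime = 3.461

The hit rate is 250/250 = 1, so apply the 1/(2N) correction: H → 1 − 1/(2·250) = 0.99800.
z(H) = z(0.99800) = 2.8782
z(FA) = z(0.28000) = -0.5828
d' = 2.8782 − (-0.5828) = 3.4610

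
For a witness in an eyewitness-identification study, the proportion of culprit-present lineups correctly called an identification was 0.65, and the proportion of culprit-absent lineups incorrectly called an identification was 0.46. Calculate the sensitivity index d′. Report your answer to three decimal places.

z(0.65) = 0.3853, z(0.46) = -0.1004
d' = z(H) − z(FA) = 0.3853 − (-0.1004) = 0.4857

d′ = 0.486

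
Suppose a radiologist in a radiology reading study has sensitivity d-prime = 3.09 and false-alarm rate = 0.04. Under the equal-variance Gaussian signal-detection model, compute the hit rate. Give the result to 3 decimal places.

z(false-alarm rate) = z(0.04) = -1.7507
z(H) = z(FA) + d' = -1.7507 + 3.09 = 1.3393
hit rate = Φ(1.3393) = 0.9098

hit rate = 0.910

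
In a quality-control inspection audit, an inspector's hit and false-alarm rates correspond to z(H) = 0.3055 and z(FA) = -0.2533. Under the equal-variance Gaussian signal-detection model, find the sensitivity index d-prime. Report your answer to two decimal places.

d-prime = 0.56

d' = z(H) − z(FA) = 0.3055 − (-0.2533) = 0.5588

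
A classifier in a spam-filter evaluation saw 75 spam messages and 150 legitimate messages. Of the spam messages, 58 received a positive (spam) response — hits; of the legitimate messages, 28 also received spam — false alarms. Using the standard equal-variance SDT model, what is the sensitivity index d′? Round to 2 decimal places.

d′ = 1.64

H = 58/75 = 0.7733
FA = 28/150 = 0.1867
Φ⁻¹(H) = 0.7498
Φ⁻¹(FA) = -0.8901
d' = z(H) − z(FA) = 0.7498 − (-0.8901) = 1.6399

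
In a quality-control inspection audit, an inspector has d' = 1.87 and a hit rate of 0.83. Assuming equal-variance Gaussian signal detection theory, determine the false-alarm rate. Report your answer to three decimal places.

false-alarm rate = 0.180

z(hit rate) = z(0.83) = 0.9542
z(FA) = z(H) − d' = 0.9542 − 1.87 = -0.9158
false-alarm rate = Φ(-0.9158) = 0.1799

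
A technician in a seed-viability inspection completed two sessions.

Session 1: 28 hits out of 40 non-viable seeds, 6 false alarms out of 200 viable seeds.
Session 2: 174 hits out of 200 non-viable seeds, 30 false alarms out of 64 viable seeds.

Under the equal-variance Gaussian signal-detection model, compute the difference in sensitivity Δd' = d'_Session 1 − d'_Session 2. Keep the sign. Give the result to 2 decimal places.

Session 1: z(0.7000) = 0.524, z(0.0300) = -1.881, d' = 2.405
Session 2: z(0.8700) = 1.126, z(0.4688) = -0.078, d' = 1.204
Δd' = d'_Session 1 − d'_Session 2 = 2.405 − 1.204 = 1.201
Session 1 has the higher sensitivity.

Δd' = 1.20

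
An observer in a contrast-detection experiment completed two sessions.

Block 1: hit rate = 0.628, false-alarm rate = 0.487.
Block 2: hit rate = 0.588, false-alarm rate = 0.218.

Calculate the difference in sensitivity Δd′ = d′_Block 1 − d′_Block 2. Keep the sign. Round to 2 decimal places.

Δd′ = -0.64

Block 1: z(0.628) = 0.327, z(0.487) = -0.033, d' = 0.360
Block 2: z(0.588) = 0.222, z(0.218) = -0.779, d' = 1.001
Δd' = d'_Block 1 − d'_Block 2 = 0.360 − 1.001 = -0.641
Block 2 has the higher sensitivity.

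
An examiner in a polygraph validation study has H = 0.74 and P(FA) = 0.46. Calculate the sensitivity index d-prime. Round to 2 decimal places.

z(H) = z(0.74) = 0.6433
z(FA) = z(0.46) = -0.1004
d' = z(H) − z(FA) = 0.6433 − (-0.1004) = 0.7437

d-prime = 0.74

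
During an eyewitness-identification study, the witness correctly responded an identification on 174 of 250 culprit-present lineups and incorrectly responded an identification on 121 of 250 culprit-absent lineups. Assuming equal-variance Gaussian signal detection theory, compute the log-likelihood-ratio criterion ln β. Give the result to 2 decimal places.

ln β = -0.13

H = 174/250 = 0.6960
FA = 121/250 = 0.4840
z(H) = z(0.6960) = 0.513
z(FA) = z(0.4840) = -0.040
ln β = −½·[z(H)² − z(FA)²] = −0.5 × (0.263 − 0.002) = -0.1305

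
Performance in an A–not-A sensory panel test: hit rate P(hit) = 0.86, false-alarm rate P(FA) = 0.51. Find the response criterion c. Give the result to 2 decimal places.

z(H) = 1.080
z(FA) = 0.025
c = −½·[z(H) + z(FA)] = −0.5 × (1.080 + 0.025) = -0.5525
c < 0: the taster has a liberal response bias.

c = -0.55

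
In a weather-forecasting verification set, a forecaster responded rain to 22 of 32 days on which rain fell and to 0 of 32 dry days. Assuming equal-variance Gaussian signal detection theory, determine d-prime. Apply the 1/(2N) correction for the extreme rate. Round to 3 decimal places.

d-prime = 2.643

The false-alarm rate is 0/32 = 0, so apply the 1/(2N) correction: FA → 1/(2·32) = 0.01562.
z(H) = z(0.68750) = 0.4888
z(FA) = z(0.01562) = -2.1540
d' = 0.4888 − (-2.1540) = 2.6428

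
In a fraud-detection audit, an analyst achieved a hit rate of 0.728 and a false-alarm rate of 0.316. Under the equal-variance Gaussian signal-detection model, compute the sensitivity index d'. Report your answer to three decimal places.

z(H) = 0.6068
z(FA) = -0.4789
d' = z(H) − z(FA) = 0.6068 − (-0.4789) = 1.0857

d' = 1.086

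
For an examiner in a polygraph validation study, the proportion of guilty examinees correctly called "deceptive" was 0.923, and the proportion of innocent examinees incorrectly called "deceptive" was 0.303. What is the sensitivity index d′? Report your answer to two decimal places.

Φ⁻¹(H) = 1.4255
Φ⁻¹(FA) = -0.5158
d' = z(H) − z(FA) = 1.4255 − (-0.5158) = 1.9413

d′ = 1.94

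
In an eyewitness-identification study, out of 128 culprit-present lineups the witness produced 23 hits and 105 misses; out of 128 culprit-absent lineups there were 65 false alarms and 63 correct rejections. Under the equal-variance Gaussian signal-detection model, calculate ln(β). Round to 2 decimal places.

H = 23/128 = 0.1797
FA = 65/128 = 0.5078
z(H) = z(0.1797) = -0.917
z(FA) = z(0.5078) = 0.020
ln β = −½·[z(H)² − z(FA)²] = −0.5 × (0.841 − 0.000) = -0.4205

ln β = -0.42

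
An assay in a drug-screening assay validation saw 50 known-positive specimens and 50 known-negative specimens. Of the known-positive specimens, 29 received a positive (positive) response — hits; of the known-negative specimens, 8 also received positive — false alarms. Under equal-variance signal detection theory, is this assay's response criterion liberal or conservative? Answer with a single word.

z(H) = 0.202, z(FA) = -0.994
c = −½·(z(H) + z(FA)) = 0.396
c > 0 → conservative criterion (biased toward responding “no”).

conservative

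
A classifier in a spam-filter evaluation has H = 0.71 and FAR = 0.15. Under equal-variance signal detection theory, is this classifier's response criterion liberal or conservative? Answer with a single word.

conservative

z(H) = 0.553, z(FA) = -1.036
c = −½·(z(H) + z(FA)) = 0.2415
c > 0 → conservative criterion (biased toward responding “no”).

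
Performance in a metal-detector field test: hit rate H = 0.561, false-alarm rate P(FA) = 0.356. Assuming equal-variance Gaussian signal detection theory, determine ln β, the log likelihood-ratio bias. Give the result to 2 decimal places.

z(0.561) = 0.154, z(0.356) = -0.369
ln β = −½·[z(H)² − z(FA)²] = −0.5 × (0.024 − 0.136) = 0.056

ln β = 0.06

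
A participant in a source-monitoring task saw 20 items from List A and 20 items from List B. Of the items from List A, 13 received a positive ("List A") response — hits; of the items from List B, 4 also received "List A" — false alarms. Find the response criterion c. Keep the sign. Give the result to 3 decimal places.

H = 13/20 = 0.6500
FA = 4/20 = 0.2000
z(0.6500) = 0.3853, z(0.2000) = -0.8416
c = −½·[z(H) + z(FA)] = −0.5 × (0.3853 + (-0.8416)) = 0.22815

c = 0.228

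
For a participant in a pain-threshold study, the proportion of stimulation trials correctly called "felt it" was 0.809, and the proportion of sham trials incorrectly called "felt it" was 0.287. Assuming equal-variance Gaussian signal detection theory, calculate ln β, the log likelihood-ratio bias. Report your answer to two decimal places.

ln β = -0.22

z(H) = 0.874
z(FA) = -0.562
ln β = −½·[z(H)² − z(FA)²] = −0.5 × (0.764 − 0.316) = -0.224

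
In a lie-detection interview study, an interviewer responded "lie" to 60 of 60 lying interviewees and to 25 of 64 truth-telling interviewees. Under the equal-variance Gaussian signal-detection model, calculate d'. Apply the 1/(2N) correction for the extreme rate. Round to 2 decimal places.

The hit rate is 60/60 = 1, so apply the 1/(2N) correction: H → 1 − 1/(2·60) = 0.99167.
z(H) = z(0.99167) = 2.394
z(FA) = z(0.39062) = -0.278
d' = 2.394 − (-0.278) = 2.672

d' = 2.67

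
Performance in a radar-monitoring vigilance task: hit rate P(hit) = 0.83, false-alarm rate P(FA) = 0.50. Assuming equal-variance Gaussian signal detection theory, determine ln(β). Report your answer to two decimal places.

z(0.83) = 0.954, z(0.50) = 0.000
ln β = −½·[z(H)² − z(FA)²] = −0.5 × (0.910 − 0.000) = -0.455

ln β = -0.46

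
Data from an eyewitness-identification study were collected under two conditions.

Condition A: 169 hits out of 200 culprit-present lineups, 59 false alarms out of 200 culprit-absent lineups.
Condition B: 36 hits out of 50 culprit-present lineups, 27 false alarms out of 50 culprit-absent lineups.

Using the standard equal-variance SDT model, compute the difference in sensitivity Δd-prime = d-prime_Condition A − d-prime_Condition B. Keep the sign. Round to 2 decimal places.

Condition A: z(0.8450) = 1.015, z(0.2950) = -0.539, d' = 1.554
Condition B: z(0.7200) = 0.583, z(0.5400) = 0.100, d' = 0.483
Δd' = d'_Condition A − d'_Condition B = 1.554 − 0.483 = 1.071
Condition A has the higher sensitivity.

Δd-prime = 1.07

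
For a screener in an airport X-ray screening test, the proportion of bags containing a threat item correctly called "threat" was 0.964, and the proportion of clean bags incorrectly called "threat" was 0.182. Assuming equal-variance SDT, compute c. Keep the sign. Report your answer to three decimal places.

c = -0.446

Φ⁻¹(0.964) = 1.7991, Φ⁻¹(0.182) = -0.9078
c = −½·[z(H) + z(FA)] = −0.5 × (1.7991 + (-0.9078)) = -0.44565
c < 0: the screener has a liberal response bias.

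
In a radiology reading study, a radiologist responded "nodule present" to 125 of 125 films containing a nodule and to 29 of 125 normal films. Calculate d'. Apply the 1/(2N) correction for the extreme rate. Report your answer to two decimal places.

d' = 3.38

The hit rate is 125/125 = 1, so apply the 1/(2N) correction: H → 1 − 1/(2·125) = 0.99600.
z(H) = z(0.99600) = 2.652
z(FA) = z(0.23200) = -0.732
d' = 2.652 − (-0.732) = 3.384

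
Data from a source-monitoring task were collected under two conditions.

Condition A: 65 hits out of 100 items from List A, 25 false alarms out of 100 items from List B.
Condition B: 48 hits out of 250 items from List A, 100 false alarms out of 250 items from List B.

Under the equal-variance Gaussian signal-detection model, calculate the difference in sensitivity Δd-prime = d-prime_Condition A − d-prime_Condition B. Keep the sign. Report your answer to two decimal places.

Δd-prime = 1.68

Condition A: z(0.6500) = 0.385, z(0.2500) = -0.674, d' = 1.059
Condition B: z(0.1920) = -0.871, z(0.4000) = -0.253, d' = -0.618
Δd' = d'_Condition A − d'_Condition B = 1.059 − (-0.618) = 1.677
Condition A has the higher sensitivity.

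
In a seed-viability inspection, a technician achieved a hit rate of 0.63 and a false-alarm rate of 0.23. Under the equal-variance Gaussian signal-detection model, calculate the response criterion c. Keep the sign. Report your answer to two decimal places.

z(0.63) = 0.3319, z(0.23) = -0.7388
c = −½·[z(H) + z(FA)] = −0.5 × (0.3319 + (-0.7388)) = 0.20345
c > 0: the technician has a conservative response bias.

c = 0.20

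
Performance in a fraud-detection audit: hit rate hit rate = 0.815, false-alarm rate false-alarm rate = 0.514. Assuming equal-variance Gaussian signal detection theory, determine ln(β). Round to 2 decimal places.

Φ⁻¹(H) = Φ⁻¹(0.815) = 0.896
Φ⁻¹(FA) = Φ⁻¹(0.514) = 0.035
ln β = −½·[z(H)² − z(FA)²] = −0.5 × (0.803 − 0.001) = -0.401

ln β = -0.40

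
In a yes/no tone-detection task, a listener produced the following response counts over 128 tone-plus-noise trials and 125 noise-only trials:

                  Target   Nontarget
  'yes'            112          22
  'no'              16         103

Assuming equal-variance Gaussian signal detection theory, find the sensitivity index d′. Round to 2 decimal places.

H = 112/128 = 0.8750
FA = 22/125 = 0.1760
z(H) = 1.1503
z(FA) = -0.9307
d' = z(H) − z(FA) = 1.1503 − (-0.9307) = 2.0810

d′ = 2.08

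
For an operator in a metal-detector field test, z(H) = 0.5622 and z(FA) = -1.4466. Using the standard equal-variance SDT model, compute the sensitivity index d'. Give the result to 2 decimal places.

d' = z(H) − z(FA) = 0.5622 − (-1.4466) = 2.0088

d' = 2.01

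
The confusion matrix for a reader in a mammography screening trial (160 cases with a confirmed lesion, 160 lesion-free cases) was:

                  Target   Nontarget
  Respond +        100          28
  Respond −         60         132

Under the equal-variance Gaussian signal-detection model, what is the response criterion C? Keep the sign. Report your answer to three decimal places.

H = 100/160 = 0.6250
FA = 28/160 = 0.1750
z(H) = z(0.6250) = 0.3186
z(FA) = z(0.1750) = -0.9346
c = −½·[z(H) + z(FA)] = −0.5 × (0.3186 + (-0.9346)) = 0.3080
c > 0: the reader has a conservative response bias.

C = 0.308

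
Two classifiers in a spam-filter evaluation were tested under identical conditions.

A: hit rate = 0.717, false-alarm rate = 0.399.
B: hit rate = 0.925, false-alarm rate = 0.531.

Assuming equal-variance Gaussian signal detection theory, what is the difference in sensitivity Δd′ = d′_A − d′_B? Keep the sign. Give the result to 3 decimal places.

A: z(0.717) = 0.5740, z(0.399) = -0.2559, d' = 0.8299
B: z(0.925) = 1.4395, z(0.531) = 0.0778, d' = 1.3617
Δd' = d'_A − d'_B = 0.8299 − 1.3617 = -0.5318
B has the higher sensitivity.

Δd′ = -0.532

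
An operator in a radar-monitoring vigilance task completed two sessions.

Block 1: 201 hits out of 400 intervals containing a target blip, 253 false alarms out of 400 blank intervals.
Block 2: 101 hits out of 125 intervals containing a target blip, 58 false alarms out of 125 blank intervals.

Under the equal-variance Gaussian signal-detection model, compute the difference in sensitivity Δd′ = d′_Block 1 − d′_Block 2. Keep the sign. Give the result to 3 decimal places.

Block 1: z(0.5025) = 0.0063, z(0.6325) = 0.3385, d' = -0.3322
Block 2: z(0.8080) = 0.8705, z(0.4640) = -0.0904, d' = 0.9609
Δd' = d'_Block 1 − d'_Block 2 = -0.3322 − 0.9609 = -1.2931
Block 2 has the higher sensitivity.

Δd′ = -1.293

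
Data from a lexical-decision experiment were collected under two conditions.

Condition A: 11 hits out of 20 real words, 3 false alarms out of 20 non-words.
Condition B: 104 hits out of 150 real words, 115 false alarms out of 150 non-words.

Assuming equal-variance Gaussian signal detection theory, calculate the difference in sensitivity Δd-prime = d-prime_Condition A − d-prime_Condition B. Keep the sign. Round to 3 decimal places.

Condition A: z(0.5500) = 0.1257, z(0.1500) = -1.0364, d' = 1.1621
Condition B: z(0.6933) = 0.5052, z(0.7667) = 0.7280, d' = -0.2228
Δd' = d'_Condition A − d'_Condition B = 1.1621 − (-0.2228) = 1.3849
Condition A has the higher sensitivity.

Δd-prime = 1.385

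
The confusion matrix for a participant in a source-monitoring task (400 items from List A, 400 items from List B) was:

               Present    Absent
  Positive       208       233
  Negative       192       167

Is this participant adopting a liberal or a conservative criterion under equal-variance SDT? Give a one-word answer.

z(H) = 0.050, z(FA) = 0.208
c = −½·(z(H) + z(FA)) = -0.129
c < 0 → liberal criterion (biased toward responding “yes”).

liberal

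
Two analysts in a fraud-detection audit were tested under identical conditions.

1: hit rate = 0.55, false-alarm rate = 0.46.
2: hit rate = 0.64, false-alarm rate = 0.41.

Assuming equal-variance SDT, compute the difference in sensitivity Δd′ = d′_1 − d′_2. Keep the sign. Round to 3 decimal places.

1: z(0.55) = 0.1257, z(0.46) = -0.1004, d' = 0.2261
2: z(0.64) = 0.3585, z(0.41) = -0.2275, d' = 0.5860
Δd' = d'_1 − d'_2 = 0.2261 − 0.5860 = -0.3599
2 has the higher sensitivity.

Δd′ = -0.360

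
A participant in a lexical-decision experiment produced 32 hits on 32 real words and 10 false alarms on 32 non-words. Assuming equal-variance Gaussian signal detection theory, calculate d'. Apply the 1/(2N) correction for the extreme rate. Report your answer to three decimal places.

The hit rate is 32/32 = 1, so apply the 1/(2N) correction: H → 1 − 1/(2·32) = 0.98438.
z(H) = z(0.98438) = 2.1540
z(FA) = z(0.31250) = -0.4888
d' = 2.1540 − (-0.4888) = 2.6428

d' = 2.643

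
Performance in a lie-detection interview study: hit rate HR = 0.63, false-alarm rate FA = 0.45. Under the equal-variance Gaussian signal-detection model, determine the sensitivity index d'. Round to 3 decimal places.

z(H) = 0.3319
z(FA) = -0.1257
d' = z(H) − z(FA) = 0.3319 − (-0.1257) = 0.4576

d' = 0.458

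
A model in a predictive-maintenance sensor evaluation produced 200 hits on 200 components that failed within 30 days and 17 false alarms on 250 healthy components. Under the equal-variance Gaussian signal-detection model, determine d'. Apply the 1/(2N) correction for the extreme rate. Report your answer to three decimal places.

d' = 4.298

The hit rate is 200/200 = 1, so apply the 1/(2N) correction: H → 1 − 1/(2·200) = 0.99750.
z(H) = z(0.99750) = 2.8070
z(FA) = z(0.06800) = -1.4909
d' = 2.8070 − (-1.4909) = 4.2979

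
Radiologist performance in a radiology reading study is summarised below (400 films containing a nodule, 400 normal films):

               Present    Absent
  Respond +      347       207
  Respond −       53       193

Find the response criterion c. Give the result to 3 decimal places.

c = -0.579

H = 347/400 = 0.8675
FA = 207/400 = 0.5175
z(0.8675) = 1.1147, z(0.5175) = 0.0439
c = −½·[z(H) + z(FA)] = −0.5 × (1.1147 + 0.0439) = -0.5793
c < 0: the radiologist has a liberal response bias.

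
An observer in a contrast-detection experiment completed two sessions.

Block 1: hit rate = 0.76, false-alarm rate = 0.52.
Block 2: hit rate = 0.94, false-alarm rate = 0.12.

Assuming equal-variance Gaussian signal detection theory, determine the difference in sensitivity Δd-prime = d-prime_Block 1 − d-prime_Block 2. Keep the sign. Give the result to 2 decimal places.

Δd-prime = -2.07

Block 1: z(0.76) = 0.706, z(0.52) = 0.050, d' = 0.656
Block 2: z(0.94) = 1.555, z(0.12) = -1.175, d' = 2.730
Δd' = d'_Block 1 − d'_Block 2 = 0.656 − 2.730 = -2.074
Block 2 has the higher sensitivity.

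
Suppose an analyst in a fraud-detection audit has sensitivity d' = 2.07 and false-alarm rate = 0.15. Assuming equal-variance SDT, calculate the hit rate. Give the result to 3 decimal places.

hit rate = 0.849

z(false-alarm rate) = z(0.15) = -1.0364
z(H) = z(FA) + d' = -1.0364 + 2.07 = 1.0336
hit rate = Φ(1.0336) = 0.8493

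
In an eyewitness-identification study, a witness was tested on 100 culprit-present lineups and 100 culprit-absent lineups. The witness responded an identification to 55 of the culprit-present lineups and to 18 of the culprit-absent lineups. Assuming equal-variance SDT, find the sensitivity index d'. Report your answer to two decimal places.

d' = 1.04

H = 55/100 = 0.5500
FA = 18/100 = 0.1800
z(0.5500) = 0.1257, z(0.1800) = -0.9154
d' = z(H) − z(FA) = 0.1257 − (-0.9154) = 1.0411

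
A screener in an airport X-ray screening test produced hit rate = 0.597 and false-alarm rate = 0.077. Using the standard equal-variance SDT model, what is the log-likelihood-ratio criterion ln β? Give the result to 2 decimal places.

ln β = 0.99

z(H) = z(0.597) = 0.246
z(FA) = z(0.077) = -1.426
ln β = −½·[z(H)² − z(FA)²] = −0.5 × (0.061 − 2.033) = 0.986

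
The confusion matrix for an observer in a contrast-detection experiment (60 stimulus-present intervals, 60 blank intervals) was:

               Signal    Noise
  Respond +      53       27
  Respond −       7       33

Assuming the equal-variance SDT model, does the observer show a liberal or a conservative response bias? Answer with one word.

liberal

z(H) = 1.192, z(FA) = -0.126
c = −½·(z(H) + z(FA)) = -0.533
c < 0 → liberal criterion (biased toward responding “yes”).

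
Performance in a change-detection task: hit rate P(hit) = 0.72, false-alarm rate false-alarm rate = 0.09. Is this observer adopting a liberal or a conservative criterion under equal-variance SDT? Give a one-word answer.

z(H) = 0.583, z(FA) = -1.341
c = −½·(z(H) + z(FA)) = 0.379
c > 0 → conservative criterion (biased toward responding “no”).

conservative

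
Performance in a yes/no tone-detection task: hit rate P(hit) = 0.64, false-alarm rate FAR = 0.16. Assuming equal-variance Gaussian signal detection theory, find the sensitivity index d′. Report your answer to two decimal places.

d′ = 1.35

z(H) = 0.358
z(FA) = -0.994
d' = z(H) − z(FA) = 0.358 − (-0.994) = 1.352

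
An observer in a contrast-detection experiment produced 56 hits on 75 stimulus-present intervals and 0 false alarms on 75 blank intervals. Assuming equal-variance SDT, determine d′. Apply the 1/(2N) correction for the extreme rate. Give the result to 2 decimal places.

d′ = 3.14

The false-alarm rate is 0/75 = 0, so apply the 1/(2N) correction: FA → 1/(2·75) = 0.00667.
z(H) = z(0.74667) = 0.664
z(FA) = z(0.00667) = -2.475
d' = 0.664 − (-2.475) = 3.139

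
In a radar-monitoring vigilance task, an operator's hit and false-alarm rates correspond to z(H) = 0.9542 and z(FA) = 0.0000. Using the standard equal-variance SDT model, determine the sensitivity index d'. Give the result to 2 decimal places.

d' = z(H) − z(FA) = 0.9542 − 0.0000 = 0.9542

d' = 0.95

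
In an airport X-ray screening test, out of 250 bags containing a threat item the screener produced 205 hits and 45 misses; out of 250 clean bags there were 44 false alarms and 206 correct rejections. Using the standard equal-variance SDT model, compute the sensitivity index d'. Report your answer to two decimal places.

d' = 1.85

H = 205/250 = 0.8200
FA = 44/250 = 0.1760
Φ⁻¹(0.8200) = 0.9154, Φ⁻¹(0.1760) = -0.9307
d' = z(H) − z(FA) = 0.9154 − (-0.9307) = 1.8461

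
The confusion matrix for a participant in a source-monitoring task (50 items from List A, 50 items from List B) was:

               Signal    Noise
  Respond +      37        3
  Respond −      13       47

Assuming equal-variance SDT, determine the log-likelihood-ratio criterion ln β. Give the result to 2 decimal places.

ln β = 1.00

H = 37/50 = 0.7400
FA = 3/50 = 0.0600
z(H) = z(0.7400) = 0.643
z(FA) = z(0.0600) = -1.555
ln β = −½·[z(H)² − z(FA)²] = −0.5 × (0.413 − 2.418) = 1.0025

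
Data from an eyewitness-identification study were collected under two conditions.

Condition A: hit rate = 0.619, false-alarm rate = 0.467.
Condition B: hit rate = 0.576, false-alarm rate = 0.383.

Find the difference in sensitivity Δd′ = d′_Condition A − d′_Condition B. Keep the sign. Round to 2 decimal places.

Δd′ = -0.10

Condition A: z(0.619) = 0.303, z(0.467) = -0.083, d' = 0.386
Condition B: z(0.576) = 0.192, z(0.383) = -0.298, d' = 0.490
Δd' = d'_Condition A − d'_Condition B = 0.386 − 0.490 = -0.104
Condition B has the higher sensitivity.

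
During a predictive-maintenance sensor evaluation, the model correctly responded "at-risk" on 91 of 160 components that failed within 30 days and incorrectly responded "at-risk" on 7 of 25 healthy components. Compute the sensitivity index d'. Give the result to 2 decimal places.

H = 91/160 = 0.5687
FA = 7/25 = 0.2800
Φ⁻¹(H) = Φ⁻¹(0.5687) = 0.1731
Φ⁻¹(FA) = Φ⁻¹(0.2800) = -0.5828
d' = z(H) − z(FA) = 0.1731 − (-0.5828) = 0.7559

d' = 0.76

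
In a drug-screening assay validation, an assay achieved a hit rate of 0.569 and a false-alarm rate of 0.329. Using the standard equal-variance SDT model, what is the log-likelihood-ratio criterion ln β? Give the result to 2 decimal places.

ln β = 0.08

z(0.569) = 0.174, z(0.329) = -0.443
ln β = −½·[z(H)² − z(FA)²] = −0.5 × (0.030 − 0.196) = 0.083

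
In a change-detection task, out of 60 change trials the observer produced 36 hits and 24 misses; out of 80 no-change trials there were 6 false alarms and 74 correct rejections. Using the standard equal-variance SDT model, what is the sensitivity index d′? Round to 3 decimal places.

H = 36/60 = 0.6000
FA = 6/80 = 0.0750
z(H) = 0.2533
z(FA) = -1.4395
d' = z(H) − z(FA) = 0.2533 − (-1.4395) = 1.6928

d′ = 1.693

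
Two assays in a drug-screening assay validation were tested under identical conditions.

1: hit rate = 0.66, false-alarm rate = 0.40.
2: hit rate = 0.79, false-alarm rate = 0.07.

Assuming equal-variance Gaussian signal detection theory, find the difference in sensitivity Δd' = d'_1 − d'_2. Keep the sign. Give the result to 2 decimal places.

Δd' = -1.62

1: z(0.66) = 0.412, z(0.40) = -0.253, d' = 0.665
2: z(0.79) = 0.806, z(0.07) = -1.476, d' = 2.282
Δd' = d'_1 − d'_2 = 0.665 − 2.282 = -1.617
2 has the higher sensitivity.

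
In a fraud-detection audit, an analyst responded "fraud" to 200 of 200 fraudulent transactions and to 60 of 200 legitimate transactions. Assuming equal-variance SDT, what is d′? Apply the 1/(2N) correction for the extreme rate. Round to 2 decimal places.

d′ = 3.33

The hit rate is 200/200 = 1, so apply the 1/(2N) correction: H → 1 − 1/(2·200) = 0.99750.
z(H) = z(0.99750) = 2.807
z(FA) = z(0.30000) = -0.524
d' = 2.807 − (-0.524) = 3.331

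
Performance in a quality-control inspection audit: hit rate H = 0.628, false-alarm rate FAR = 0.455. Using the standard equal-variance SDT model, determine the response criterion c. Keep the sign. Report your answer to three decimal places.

Φ⁻¹(0.628) = 0.3266, Φ⁻¹(0.455) = -0.1130
c = −½·[z(H) + z(FA)] = −0.5 × (0.3266 + (-0.1130)) = -0.1068
c < 0: the inspector has a liberal response bias.

c = -0.107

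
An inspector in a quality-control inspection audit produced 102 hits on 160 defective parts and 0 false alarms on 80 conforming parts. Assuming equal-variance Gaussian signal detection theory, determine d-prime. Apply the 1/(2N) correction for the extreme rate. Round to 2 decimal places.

The false-alarm rate is 0/80 = 0, so apply the 1/(2N) correction: FA → 1/(2·80) = 0.00625.
z(H) = z(0.63750) = 0.352
z(FA) = z(0.00625) = -2.498
d' = 0.352 − (-2.498) = 2.850

d-prime = 2.85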